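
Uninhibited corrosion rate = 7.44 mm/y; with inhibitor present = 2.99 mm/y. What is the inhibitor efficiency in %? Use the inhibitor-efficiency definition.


Apply the inhibitor-efficiency definition: IE = (CR_blank − CR_inh)/CR_blank × 100
IE = (7.44 − 2.99) / 7.44 × 100
IE = 4.45 / 7.44 × 100 = 59.8 %

59.8 %


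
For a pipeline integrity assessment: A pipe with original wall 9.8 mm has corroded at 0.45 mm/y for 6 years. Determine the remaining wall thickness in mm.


Remaining wall = original − CR × time
t = 9.8 − 0.45*6 = 9.8 − 2.7 = 7.1 mm

7.1 mm


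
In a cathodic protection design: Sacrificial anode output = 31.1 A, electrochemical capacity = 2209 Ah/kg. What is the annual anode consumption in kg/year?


Annual consumption = current * hours per year / capacity
Rate = 31.1 * 8760 / 2209 = 123.3 kg/year

123.3 kg/year


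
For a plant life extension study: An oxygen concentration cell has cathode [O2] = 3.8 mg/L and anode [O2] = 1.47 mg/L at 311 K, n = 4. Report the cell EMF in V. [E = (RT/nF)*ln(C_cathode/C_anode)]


Apply the Nernst concentration-cell relation: E = (RT/nF)*ln(C_cathode/C_anode)
RT/nF = 8.314*311/(4*96485) = 0.00669963 V
ln(3.8/1.47) = 0.94974
E = 0.00669963 * 0.94974 = 0.00636 V

0.00636 V


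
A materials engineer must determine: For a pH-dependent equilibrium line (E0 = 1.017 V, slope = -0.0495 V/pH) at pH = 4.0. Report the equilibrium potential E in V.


Apply the Pourbaix line equation: E = E0 + slope*pH
E = 1.017 + (-0.0495)*4.0 = 1.017 + (-0.198) = 0.819 V
Rounded to 3 decimal places: E = 0.819 V

0.819 V


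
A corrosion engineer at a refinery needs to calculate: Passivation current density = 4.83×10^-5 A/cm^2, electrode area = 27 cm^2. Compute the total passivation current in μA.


I = i_pass * A, then convert A → μA (×10^6)
I = 4.83×10^-5 * 27 * 10^6 = 1304.1 μA

1304.1 μA


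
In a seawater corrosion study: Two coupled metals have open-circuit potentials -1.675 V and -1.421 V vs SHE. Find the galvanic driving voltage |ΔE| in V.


Driving voltage is the absolute potential difference.
|ΔE| = |-1.675 − (-1.421)| = 0.254 V

0.254 V


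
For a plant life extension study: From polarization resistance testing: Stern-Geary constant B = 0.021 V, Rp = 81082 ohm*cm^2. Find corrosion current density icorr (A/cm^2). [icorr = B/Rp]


Apply the Stern-Geary relation: icorr = B / Rp
icorr = 0.021 / 81082 = 2.59×10^-7 A/cm^2

2.59×10^-7 A/cm^2


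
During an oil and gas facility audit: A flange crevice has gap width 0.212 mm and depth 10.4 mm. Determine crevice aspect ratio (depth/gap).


Aspect ratio = depth / gap
Ratio = 10.4 / 0.212 = 49.1

49.1


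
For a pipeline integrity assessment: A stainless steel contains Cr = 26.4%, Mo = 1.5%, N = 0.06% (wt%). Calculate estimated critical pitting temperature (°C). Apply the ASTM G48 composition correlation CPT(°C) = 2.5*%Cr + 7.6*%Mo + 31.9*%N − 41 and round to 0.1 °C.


Apply the ASTM G48 empirical CPT estimate: CPT(°C) = 2.5*%Cr + 7.6*%Mo + 31.9*%N − 41
2.5*26.4 = 66; 7.6*1.5 = 11.4; 31.9*0.06 = 1.914
CPT = 66 + 11.4 + 1.914 − 41 = 38.314 °C
Rounded to 0.1 °C: CPT ≈ 38.3 °C

38.3 °C


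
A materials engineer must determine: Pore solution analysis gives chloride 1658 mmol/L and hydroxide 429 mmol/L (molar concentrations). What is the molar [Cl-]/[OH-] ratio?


Threshold parameter = [Cl-] / [OH-] (molar basis; both in mmol/L, so units cancel)
Ratio = 1658 / 429 = 3.86

3.86


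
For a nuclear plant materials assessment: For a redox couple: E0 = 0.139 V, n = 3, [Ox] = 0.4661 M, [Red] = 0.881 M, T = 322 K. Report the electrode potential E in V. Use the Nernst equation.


Apply the Nernst equation: E = E0 + (RT/nF)*ln([Ox]/[Red])
Step 1: RT/nF = 8.314*322/(3*96485) = 0.00924879 V
Step 2: [Ox]/[Red] = 0.4661/0.881 = 0.529058
Step 3: ln(0.529058) = -0.636657
Step 4: correction = 0.00924879 * -0.636657 = -0.0059 V
E = 0.139 + -0.0059 = 0.1331 V

0.1331 V


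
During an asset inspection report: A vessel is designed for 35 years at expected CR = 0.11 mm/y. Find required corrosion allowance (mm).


Corrosion allowance = CR × design life
CA = 0.11 * 35 = 3.85 mm

3.85 mm


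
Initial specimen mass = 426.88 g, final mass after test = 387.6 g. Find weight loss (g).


Weight loss = initial − final
WL = 426.88 − 387.6 = 39.28 g

39.28 g


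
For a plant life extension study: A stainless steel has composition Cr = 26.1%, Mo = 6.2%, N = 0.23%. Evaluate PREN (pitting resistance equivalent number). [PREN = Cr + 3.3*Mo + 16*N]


Apply the PREN formula: PREN = Cr + 3.3*Mo + 16*N
PREN = 26.1 + 3.3*6.2 + 16*0.23
PREN = 26.1 + 20.46 + 3.68 = 50.24

50.24


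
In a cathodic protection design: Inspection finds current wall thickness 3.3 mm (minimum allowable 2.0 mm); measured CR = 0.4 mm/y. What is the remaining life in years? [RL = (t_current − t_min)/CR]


Apply the remaining-life relation: RL = (t_current − t_min) / CR
RL = (3.3 − 2.0) / 0.4 = 1.3 / 0.4 = 3.3 years

3.3 years


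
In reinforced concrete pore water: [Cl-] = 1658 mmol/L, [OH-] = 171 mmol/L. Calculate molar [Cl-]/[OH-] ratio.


Threshold parameter = [Cl-] / [OH-] (molar basis; both in mmol/L, so units cancel)
Ratio = 1658 / 171 = 9.7

9.7


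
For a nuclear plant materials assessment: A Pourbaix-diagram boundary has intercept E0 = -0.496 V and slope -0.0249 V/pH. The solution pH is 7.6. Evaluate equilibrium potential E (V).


Apply the Pourbaix line equation: E = E0 + slope*pH
E = -0.496 + (-0.0249)*7.6 = -0.496 + (-0.18924) = -0.68524 V
Rounded to 3 decimal places: E = -0.685 V

-0.685 V


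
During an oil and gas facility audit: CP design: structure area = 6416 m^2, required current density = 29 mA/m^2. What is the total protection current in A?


I = area * current density, then convert mA → A (÷1000)
I = 6416 * 29 / 1000 = 186.06 A

186.06 A


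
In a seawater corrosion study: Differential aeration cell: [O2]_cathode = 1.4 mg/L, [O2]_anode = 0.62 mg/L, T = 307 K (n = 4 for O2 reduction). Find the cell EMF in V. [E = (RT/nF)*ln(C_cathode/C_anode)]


Apply the Nernst concentration-cell relation: E = (RT/nF)*ln(C_cathode/C_anode)
RT/nF = 8.314*307/(4*96485) = 0.00661346 V
ln(1.4/0.62) = 0.81451
E = 0.00661346 * 0.81451 = 0.00539 V

0.00539 V


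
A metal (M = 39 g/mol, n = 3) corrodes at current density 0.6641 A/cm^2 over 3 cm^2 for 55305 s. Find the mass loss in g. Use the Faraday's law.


Apply Faraday's law: m = i*A*t*M / (n*F)
Total charge passed Q = i*A*t = 0.6641*3*55305 = 110184.1515 C
m = Q*M/(n*F) = 110184.1515*39/(3*96485) = 14.846 g

14.846 g


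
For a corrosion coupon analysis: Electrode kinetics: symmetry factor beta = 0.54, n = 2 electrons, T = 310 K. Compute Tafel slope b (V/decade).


Apply the Tafel slope relation: b = 2.303*R*T/(beta*n*F)
Numerator: 2.303 * 8.314 * 310 = 5935.61
Denominator: 0.54 * 2 * 96485 = 104203.8
b = 5935.61 / 104203.8 = 0.057 V/decade

0.057 V/decade


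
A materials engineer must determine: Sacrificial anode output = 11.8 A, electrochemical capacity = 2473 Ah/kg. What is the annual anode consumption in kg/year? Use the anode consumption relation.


Annual consumption = current * hours per year / capacity
Rate = 11.8 * 8760 / 2473 = 41.8 kg/year

41.8 kg/year


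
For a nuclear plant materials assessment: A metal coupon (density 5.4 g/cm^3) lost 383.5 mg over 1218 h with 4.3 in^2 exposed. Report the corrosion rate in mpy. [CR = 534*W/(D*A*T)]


Apply the mpy weight-loss relation: CR = 534 * W / (D * A * T)
Numerator: 534 * 383.5 = 204789.0
Denominator: 5.4 * 4.3 * 1218 = 28281.96
CR = 204789.0 / 28281.96 = 7.241 mpy

7.241 mpy


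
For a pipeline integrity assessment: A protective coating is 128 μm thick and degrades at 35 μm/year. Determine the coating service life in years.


Service life = thickness / degradation rate
Life = 128 / 35 = 3.7 years

3.7 years


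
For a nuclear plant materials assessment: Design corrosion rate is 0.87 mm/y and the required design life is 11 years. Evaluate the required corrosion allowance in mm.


Corrosion allowance = CR × design life
CA = 0.87 * 11 = 9.57 mm

9.57 mm


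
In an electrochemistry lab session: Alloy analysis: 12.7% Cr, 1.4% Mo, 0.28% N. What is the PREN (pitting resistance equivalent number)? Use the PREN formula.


Apply the PREN formula: PREN = Cr + 3.3*Mo + 16*N
PREN = 12.7 + 3.3*1.4 + 16*0.28
PREN = 12.7 + 4.62 + 4.48 = 21.8

21.8


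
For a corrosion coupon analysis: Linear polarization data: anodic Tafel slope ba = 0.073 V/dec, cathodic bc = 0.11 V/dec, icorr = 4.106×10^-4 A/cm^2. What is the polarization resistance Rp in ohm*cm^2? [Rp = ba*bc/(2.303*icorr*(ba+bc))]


Apply the Stern-Geary equation: Rp = ba*bc / (2.303*icorr*(ba+bc))
ba*bc = 0.073*0.11 = 0.00803
ba+bc = 0.183; 2.303*icorr*(ba+bc) = 2.303*4.106×10^-4*0.183 = 1.7304696×10^-4
Rp = 0.00803 / 1.7304696×10^-4 = 46.4 ohm*cm^2

46.4 ohm*cm^2


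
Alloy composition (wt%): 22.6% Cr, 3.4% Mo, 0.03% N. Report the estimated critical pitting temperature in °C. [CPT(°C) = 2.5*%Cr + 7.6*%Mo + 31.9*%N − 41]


Apply the ASTM G48 empirical CPT estimate: CPT(°C) = 2.5*%Cr + 7.6*%Mo + 31.9*%N − 41
2.5*22.6 = 56.5; 7.6*3.4 = 25.84; 31.9*0.03 = 0.957
CPT = 56.5 + 25.84 + 0.957 − 41 = 42.297 °C
Rounded to 0.1 °C: CPT ≈ 42.3 °C

42.3 °C


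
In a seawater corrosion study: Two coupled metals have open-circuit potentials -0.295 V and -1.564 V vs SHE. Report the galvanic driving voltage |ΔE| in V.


Driving voltage is the absolute potential difference.
|ΔE| = |-0.295 − (-1.564)| = 1.269 V

1.269 V


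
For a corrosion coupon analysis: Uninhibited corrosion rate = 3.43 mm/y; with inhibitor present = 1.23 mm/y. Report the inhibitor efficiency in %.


Apply the inhibitor-efficiency definition: IE = (CR_blank − CR_inh)/CR_blank × 100
IE = (3.43 − 1.23) / 3.43 × 100
IE = 2.2 / 3.43 × 100 = 64.1 %

64.1 %


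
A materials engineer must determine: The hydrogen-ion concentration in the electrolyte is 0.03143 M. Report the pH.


pH = −log10[H+]
pH = −log10(0.03143) = 1.5

1.5


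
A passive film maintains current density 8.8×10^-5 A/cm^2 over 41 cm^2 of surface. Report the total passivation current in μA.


I = i_pass * A, then convert A → μA (×10^6)
I = 8.8×10^-5 * 41 * 10^6 = 3608.0 μA

3608.0 μA


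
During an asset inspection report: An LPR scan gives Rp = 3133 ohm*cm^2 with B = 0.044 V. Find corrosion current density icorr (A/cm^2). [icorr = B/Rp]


Apply the Stern-Geary relation: icorr = B / Rp
icorr = 0.044 / 3133 = 1.404×10^-5 A/cm^2

1.404×10^-5 A/cm^2


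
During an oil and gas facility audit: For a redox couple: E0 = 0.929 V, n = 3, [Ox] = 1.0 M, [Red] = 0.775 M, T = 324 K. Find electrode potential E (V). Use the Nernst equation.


Apply the Nernst equation: E = E0 + (RT/nF)*ln([Ox]/[Red])
Step 1: RT/nF = 8.314*324/(3*96485) = 0.00930623 V
Step 2: [Ox]/[Red] = 1.0/0.775 = 1.290323
Step 3: ln(1.290323) = 0.254893
Step 4: correction = 0.00930623 * 0.254893 = 0.002 V
E = 0.929 + 0.002 = 0.931 V

0.931 V


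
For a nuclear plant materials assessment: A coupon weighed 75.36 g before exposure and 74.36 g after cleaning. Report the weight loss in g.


Weight loss = initial − final
WL = 75.36 − 74.36 = 1.0 g

1.0 g


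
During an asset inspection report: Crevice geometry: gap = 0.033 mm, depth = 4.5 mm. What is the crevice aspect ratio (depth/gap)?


Aspect ratio = depth / gap
Ratio = 4.5 / 0.033 = 136.4

136.4


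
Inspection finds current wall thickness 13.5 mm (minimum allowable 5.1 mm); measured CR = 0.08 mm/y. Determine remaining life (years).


Apply the remaining-life relation: RL = (t_current − t_min) / CR
RL = (13.5 − 5.1) / 0.08 = 8.4 / 0.08 = 105.0 years

105.0 years


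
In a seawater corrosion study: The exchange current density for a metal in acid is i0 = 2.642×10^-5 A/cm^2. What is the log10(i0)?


i0 = 2.642×10^-5 A/cm^2
log10(i0) = -4.578

-4.578


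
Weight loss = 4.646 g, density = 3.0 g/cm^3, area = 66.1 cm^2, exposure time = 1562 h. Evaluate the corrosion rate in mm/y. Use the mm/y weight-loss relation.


Apply the mm/y weight-loss relation: CR = 87600 * W / (D * A * T)
Numerator: 87600 * 4.646 = 406989.6
Denominator: 3.0 * 66.1 * 1562 = 309744.6
CR = 406989.6 / 309744.6 = 1.313952 mm/y

1.313952 mm/y


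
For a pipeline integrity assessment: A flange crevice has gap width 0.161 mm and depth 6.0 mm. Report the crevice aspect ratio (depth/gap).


Aspect ratio = depth / gap
Ratio = 6.0 / 0.161 = 37.3

37.3


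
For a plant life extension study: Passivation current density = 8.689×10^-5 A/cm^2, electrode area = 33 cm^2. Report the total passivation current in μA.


I = i_pass * A, then convert A → μA (×10^6)
I = 8.689×10^-5 * 33 * 10^6 = 2867.37 μA

2867.37 μA


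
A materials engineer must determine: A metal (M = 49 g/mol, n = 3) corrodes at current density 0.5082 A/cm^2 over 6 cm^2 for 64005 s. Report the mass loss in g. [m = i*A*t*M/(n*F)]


Apply Faraday's law: m = i*A*t*M / (n*F)
Total charge passed Q = i*A*t = 0.5082*6*64005 = 195164.046 C
m = Q*M/(n*F) = 195164.046*49/(3*96485) = 33.03808 g

33.03808 g


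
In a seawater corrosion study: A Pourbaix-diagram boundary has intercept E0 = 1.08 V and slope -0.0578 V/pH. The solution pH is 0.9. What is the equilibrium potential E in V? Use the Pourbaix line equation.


Apply the Pourbaix line equation: E = E0 + slope*pH
E = 1.08 + (-0.0578)*0.9 = 1.08 + (-0.05202) = 1.02798 V
Rounded to 3 decimal places: E = 1.028 V

1.028 V


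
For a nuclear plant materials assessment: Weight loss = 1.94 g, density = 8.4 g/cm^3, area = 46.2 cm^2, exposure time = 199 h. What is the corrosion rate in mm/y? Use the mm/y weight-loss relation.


Apply the mm/y weight-loss relation: CR = 87600 * W / (D * A * T)
Numerator: 87600 * 1.94 = 169944.0
Denominator: 8.4 * 46.2 * 199 = 77227.92
CR = 169944.0 / 77227.92 = 2.200551 mm/y

2.200551 mm/y


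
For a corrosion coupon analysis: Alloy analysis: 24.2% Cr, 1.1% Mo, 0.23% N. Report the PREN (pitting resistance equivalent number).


Apply the PREN formula: PREN = Cr + 3.3*Mo + 16*N
PREN = 24.2 + 3.3*1.1 + 16*0.23
PREN = 24.2 + 3.63 + 3.68 = 31.51

31.51


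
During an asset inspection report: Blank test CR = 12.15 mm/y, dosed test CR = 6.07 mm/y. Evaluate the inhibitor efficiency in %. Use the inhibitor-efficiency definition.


Apply the inhibitor-efficiency definition: IE = (CR_blank − CR_inh)/CR_blank × 100
IE = (12.15 − 6.07) / 12.15 × 100
IE = 6.08 / 12.15 × 100 = 50.0 %

50.0 %


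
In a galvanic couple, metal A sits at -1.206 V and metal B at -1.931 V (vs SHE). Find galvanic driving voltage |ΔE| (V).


Driving voltage is the absolute potential difference.
|ΔE| = |-1.206 − (-1.931)| = 0.725 V

0.725 V


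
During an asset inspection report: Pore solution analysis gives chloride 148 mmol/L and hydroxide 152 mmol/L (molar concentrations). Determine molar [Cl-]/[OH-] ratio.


Threshold parameter = [Cl-] / [OH-] (molar basis; both in mmol/L, so units cancel)
Ratio = 148 / 152 = 0.97

0.97


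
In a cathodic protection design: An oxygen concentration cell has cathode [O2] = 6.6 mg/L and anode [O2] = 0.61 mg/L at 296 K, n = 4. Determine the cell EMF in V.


Apply the Nernst concentration-cell relation: E = (RT/nF)*ln(C_cathode/C_anode)
RT/nF = 8.314*296/(4*96485) = 0.00637649 V
ln(6.6/0.61) = 2.38137
E = 0.00637649 * 2.38137 = 0.01518 V

0.01518 V


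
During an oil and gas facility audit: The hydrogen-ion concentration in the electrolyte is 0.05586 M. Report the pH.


pH = −log10[H+]
pH = −log10(0.05586) = 1.25

1.25


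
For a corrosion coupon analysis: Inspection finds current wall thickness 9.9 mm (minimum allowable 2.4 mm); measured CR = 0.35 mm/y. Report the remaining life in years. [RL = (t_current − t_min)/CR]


Apply the remaining-life relation: RL = (t_current − t_min) / CR
RL = (9.9 − 2.4) / 0.35 = 7.5 / 0.35 = 21.4 years

21.4 years


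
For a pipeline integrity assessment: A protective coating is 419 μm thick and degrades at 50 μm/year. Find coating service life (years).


Service life = thickness / degradation rate
Life = 419 / 50 = 8.4 years

8.4 years


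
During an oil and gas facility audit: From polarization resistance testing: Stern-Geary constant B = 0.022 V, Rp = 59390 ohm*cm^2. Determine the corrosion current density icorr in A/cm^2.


Apply the Stern-Geary relation: icorr = B / Rp
icorr = 0.022 / 59390 = 3.704×10^-7 A/cm^2

3.704×10^-7 A/cm^2


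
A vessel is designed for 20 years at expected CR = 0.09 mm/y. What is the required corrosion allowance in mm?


Corrosion allowance = CR × design life
CA = 0.09 * 20 = 1.8 mm

1.8 mm


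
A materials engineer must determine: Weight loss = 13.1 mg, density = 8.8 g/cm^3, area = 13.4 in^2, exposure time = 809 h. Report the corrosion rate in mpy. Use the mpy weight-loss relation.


Apply the mpy weight-loss relation: CR = 534 * W / (D * A * T)
Numerator: 534 * 13.1 = 6995.4
Denominator: 8.8 * 13.4 * 809 = 95397.28
CR = 6995.4 / 95397.28 = 0.07333 mpy

0.07333 mpy


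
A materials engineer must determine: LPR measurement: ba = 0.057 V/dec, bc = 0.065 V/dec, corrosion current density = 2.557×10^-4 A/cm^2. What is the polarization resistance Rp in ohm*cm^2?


Apply the Stern-Geary equation: Rp = ba*bc / (2.303*icorr*(ba+bc))
ba*bc = 0.057*0.065 = 0.003705
ba+bc = 0.122; 2.303*icorr*(ba+bc) = 2.303*2.557×10^-4*0.122 = 7.1843006×10^-5
Rp = 0.003705 / 7.1843006×10^-5 = 51.57 ohm*cm^2

51.57 ohm*cm^2


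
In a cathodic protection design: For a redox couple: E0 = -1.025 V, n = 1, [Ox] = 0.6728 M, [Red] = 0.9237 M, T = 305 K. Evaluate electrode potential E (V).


Apply the Nernst equation: E = E0 + (RT/nF)*ln([Ox]/[Red])
Step 1: RT/nF = 8.314*305/(1*96485) = 0.02628149 V
Step 2: [Ox]/[Red] = 0.6728/0.9237 = 0.728375
Step 3: ln(0.728375) = -0.316939
Step 4: correction = 0.02628149 * -0.316939 = -0.008 V
E = -1.025 + -0.008 = -1.033 V

-1.033 V


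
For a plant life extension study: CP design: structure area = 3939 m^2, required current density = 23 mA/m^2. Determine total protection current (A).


I = area * current density, then convert mA → A (÷1000)
I = 3939 * 23 / 1000 = 90.6 A

90.6 A


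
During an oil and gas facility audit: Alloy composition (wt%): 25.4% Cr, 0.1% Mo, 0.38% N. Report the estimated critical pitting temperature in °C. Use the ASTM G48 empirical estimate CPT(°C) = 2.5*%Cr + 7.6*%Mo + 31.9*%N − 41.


Apply the ASTM G48 empirical CPT estimate: CPT(°C) = 2.5*%Cr + 7.6*%Mo + 31.9*%N − 41
2.5*25.4 = 63.5; 7.6*0.1 = 0.76; 31.9*0.38 = 12.122
CPT = 63.5 + 0.76 + 12.122 − 41 = 35.382 °C
Rounded to 0.1 °C: CPT ≈ 35.4 °C

35.4 °C


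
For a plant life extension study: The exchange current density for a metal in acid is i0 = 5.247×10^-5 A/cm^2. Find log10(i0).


i0 = 5.247×10^-5 A/cm^2
log10(i0) = -4.28

-4.28


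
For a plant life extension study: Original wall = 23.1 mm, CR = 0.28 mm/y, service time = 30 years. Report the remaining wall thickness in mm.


Remaining wall = original − CR × time
t = 23.1 − 0.28*30 = 23.1 − 8.4 = 14.7 mm

14.7 mm


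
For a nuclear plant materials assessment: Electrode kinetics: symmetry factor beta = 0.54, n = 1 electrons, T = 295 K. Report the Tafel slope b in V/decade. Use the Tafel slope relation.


Apply the Tafel slope relation: b = 2.303*R*T/(beta*n*F)
Numerator: 2.303 * 8.314 * 295 = 5648.41
Denominator: 0.54 * 1 * 96485 = 52101.9
b = 5648.41 / 52101.9 = 0.108 V/decade

0.108 V/decade


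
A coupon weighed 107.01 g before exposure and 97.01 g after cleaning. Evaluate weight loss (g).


Weight loss = initial − final
WL = 107.01 − 97.01 = 10.0 g

10.0 g


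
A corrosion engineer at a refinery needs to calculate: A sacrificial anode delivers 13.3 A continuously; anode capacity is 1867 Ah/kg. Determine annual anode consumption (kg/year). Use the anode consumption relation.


Annual consumption = current * hours per year / capacity
Rate = 13.3 * 8760 / 1867 = 62.4 kg/year

62.4 kg/year


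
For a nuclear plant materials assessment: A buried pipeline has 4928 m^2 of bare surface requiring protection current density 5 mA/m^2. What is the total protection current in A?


I = area * current density, then convert mA → A (÷1000)
I = 4928 * 5 / 1000 = 24.64 A

24.64 A


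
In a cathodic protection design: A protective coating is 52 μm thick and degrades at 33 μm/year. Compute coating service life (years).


Service life = thickness / degradation rate
Life = 52 / 33 = 1.6 years

1.6 years


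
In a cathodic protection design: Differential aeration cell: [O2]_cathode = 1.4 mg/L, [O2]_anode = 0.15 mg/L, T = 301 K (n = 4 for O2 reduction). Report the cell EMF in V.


Apply the Nernst concentration-cell relation: E = (RT/nF)*ln(C_cathode/C_anode)
RT/nF = 8.314*301/(4*96485) = 0.0064842 V
ln(1.4/0.15) = 2.23359
E = 0.0064842 * 2.23359 = 0.01448 V

0.01448 V


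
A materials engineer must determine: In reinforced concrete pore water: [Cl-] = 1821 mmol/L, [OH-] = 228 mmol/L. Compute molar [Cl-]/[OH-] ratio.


Threshold parameter = [Cl-] / [OH-] (molar basis; both in mmol/L, so units cancel)
Ratio = 1821 / 228 = 7.99

7.99


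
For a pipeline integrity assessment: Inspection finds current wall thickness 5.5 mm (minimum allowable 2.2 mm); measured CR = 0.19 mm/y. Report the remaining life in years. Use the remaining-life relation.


Apply the remaining-life relation: RL = (t_current − t_min) / CR
RL = (5.5 − 2.2) / 0.19 = 3.3 / 0.19 = 17.4 years

17.4 years


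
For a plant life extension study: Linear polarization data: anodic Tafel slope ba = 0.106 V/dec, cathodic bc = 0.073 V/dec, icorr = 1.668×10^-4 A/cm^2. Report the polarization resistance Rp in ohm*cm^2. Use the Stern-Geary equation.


Apply the Stern-Geary equation: Rp = ba*bc / (2.303*icorr*(ba+bc))
ba*bc = 0.106*0.073 = 0.007738
ba+bc = 0.179; 2.303*icorr*(ba+bc) = 2.303*1.668×10^-4*0.179 = 6.8761132×10^-5
Rp = 0.007738 / 6.8761132×10^-5 = 112.53 ohm*cm^2

112.53 ohm*cm^2


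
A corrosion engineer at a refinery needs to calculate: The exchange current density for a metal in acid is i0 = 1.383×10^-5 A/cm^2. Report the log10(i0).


i0 = 1.383×10^-5 A/cm^2
log10(i0) = -4.859

-4.859


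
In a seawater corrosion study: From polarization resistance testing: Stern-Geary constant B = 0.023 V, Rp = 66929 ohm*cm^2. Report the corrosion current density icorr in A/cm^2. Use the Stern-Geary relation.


Apply the Stern-Geary relation: icorr = B / Rp
icorr = 0.023 / 66929 = 3.436×10^-7 A/cm^2

3.436×10^-7 A/cm^2


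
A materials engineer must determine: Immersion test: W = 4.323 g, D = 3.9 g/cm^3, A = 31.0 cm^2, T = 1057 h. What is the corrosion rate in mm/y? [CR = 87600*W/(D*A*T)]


Apply the mm/y weight-loss relation: CR = 87600 * W / (D * A * T)
Numerator: 87600 * 4.323 = 378694.8
Denominator: 3.9 * 31.0 * 1057 = 127791.3
CR = 378694.8 / 127791.3 = 2.963385 mm/y

2.963385 mm/y


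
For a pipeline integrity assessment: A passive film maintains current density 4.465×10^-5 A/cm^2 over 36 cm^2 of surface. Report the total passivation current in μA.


I = i_pass * A, then convert A → μA (×10^6)
I = 4.465×10^-5 * 36 * 10^6 = 1607.4 μA

1607.4 μA


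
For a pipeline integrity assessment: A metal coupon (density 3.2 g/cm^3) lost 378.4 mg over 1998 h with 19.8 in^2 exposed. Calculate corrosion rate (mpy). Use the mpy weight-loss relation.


Apply the mpy weight-loss relation: CR = 534 * W / (D * A * T)
Numerator: 534 * 378.4 = 202065.6
Denominator: 3.2 * 19.8 * 1998 = 126593.28
CR = 202065.6 / 126593.28 = 1.5962 mpy

1.5962 mpy


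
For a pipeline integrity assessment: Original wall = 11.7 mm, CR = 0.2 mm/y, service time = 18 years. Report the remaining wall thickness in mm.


Remaining wall = original − CR × time
t = 11.7 − 0.2*18 = 11.7 − 3.6 = 8.1 mm

8.1 mm


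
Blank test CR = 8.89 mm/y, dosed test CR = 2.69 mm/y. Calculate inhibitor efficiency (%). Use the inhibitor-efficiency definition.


Apply the inhibitor-efficiency definition: IE = (CR_blank − CR_inh)/CR_blank × 100
IE = (8.89 − 2.69) / 8.89 × 100
IE = 6.2 / 8.89 × 100 = 69.7 %

69.7 %


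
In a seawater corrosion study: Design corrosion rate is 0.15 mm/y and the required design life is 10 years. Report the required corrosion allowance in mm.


Corrosion allowance = CR × design life
CA = 0.15 * 10 = 1.5 mm

1.5 mm


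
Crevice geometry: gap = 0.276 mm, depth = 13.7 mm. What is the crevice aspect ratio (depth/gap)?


Aspect ratio = depth / gap
Ratio = 13.7 / 0.276 = 49.6

49.6


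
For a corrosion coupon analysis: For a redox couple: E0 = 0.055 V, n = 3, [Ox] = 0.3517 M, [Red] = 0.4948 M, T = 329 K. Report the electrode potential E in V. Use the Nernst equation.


Apply the Nernst equation: E = E0 + (RT/nF)*ln([Ox]/[Red])
Step 1: RT/nF = 8.314*329/(3*96485) = 0.00944985 V
Step 2: [Ox]/[Red] = 0.3517/0.4948 = 0.710792
Step 3: ln(0.710792) = -0.341375
Step 4: correction = 0.00944985 * -0.341375 = -0.0032 V
E = 0.055 + -0.0032 = 0.0518 V

0.0518 V


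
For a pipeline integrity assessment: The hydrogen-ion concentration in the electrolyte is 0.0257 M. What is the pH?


pH = −log10[H+]
pH = −log10(0.0257) = 1.59

1.59


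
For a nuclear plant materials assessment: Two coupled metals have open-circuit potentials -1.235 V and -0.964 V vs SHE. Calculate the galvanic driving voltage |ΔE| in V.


Driving voltage is the absolute potential difference.
|ΔE| = |-1.235 − (-0.964)| = 0.271 V

0.271 V


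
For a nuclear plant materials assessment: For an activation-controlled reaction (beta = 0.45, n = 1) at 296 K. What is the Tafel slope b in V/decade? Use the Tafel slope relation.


Apply the Tafel slope relation: b = 2.303*R*T/(beta*n*F)
Numerator: 2.303 * 8.314 * 296 = 5667.55
Denominator: 0.45 * 1 * 96485 = 43418.25
b = 5667.55 / 43418.25 = 0.131 V/decade

0.131 V/decade


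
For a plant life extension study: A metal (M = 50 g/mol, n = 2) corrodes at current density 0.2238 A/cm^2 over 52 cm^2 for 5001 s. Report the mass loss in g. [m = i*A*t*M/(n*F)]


Apply Faraday's law: m = i*A*t*M / (n*F)
Total charge passed Q = i*A*t = 0.2238*52*5001 = 58199.6376 C
m = Q*M/(n*F) = 58199.6376*50/(2*96485) = 15.08 g

15.08 g


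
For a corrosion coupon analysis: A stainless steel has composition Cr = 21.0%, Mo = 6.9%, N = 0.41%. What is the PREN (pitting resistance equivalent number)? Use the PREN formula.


Apply the PREN formula: PREN = Cr + 3.3*Mo + 16*N
PREN = 21.0 + 3.3*6.9 + 16*0.41
PREN = 21.0 + 22.77 + 6.56 = 50.33

50.33


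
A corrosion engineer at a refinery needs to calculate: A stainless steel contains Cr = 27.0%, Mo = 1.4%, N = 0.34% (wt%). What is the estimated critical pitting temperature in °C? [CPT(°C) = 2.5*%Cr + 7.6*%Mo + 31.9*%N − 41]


Apply the ASTM G48 empirical CPT estimate: CPT(°C) = 2.5*%Cr + 7.6*%Mo + 31.9*%N − 41
2.5*27.0 = 67.5; 7.6*1.4 = 10.64; 31.9*0.34 = 10.846
CPT = 67.5 + 10.64 + 10.846 − 41 = 47.986 °C
Rounded to 0.1 °C: CPT ≈ 48.0 °C

48.0 °C


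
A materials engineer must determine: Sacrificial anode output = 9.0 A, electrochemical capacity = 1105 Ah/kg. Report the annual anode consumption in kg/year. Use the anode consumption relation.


Annual consumption = current * hours per year / capacity
Rate = 9.0 * 8760 / 1105 = 71.3 kg/year

71.3 kg/year


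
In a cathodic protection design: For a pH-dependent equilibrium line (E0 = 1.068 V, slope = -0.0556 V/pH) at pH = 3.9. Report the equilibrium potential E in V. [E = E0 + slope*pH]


Apply the Pourbaix line equation: E = E0 + slope*pH
E = 1.068 + (-0.0556)*3.9 = 1.068 + (-0.21684) = 0.85116 V
Rounded to 3 decimal places: E = 0.851 V

0.851 V


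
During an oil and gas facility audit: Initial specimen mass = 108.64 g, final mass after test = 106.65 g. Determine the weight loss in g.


Weight loss = initial − final
WL = 108.64 − 106.65 = 1.99 g

1.99 g


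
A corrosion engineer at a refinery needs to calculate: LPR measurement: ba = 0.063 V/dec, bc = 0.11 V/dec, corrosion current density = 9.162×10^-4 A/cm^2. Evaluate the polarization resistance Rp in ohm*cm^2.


Apply the Stern-Geary equation: Rp = ba*bc / (2.303*icorr*(ba+bc))
ba*bc = 0.063*0.11 = 0.00693
ba+bc = 0.173; 2.303*icorr*(ba+bc) = 2.303*9.162×10^-4*0.173 = 3.6503149×10^-4
Rp = 0.00693 / 3.6503149×10^-4 = 19.0 ohm*cm^2

19.0 ohm*cm^2


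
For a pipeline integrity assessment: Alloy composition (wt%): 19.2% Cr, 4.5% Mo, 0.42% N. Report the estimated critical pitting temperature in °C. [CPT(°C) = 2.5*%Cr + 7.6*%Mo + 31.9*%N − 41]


Apply the ASTM G48 empirical CPT estimate: CPT(°C) = 2.5*%Cr + 7.6*%Mo + 31.9*%N − 41
2.5*19.2 = 48; 7.6*4.5 = 34.2; 31.9*0.42 = 13.398
CPT = 48 + 34.2 + 13.398 − 41 = 54.598 °C
Rounded to 0.1 °C: CPT ≈ 54.6 °C

54.6 °C


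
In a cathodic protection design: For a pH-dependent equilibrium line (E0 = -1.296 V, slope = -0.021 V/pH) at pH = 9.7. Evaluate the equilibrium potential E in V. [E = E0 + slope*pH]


Apply the Pourbaix line equation: E = E0 + slope*pH
E = -1.296 + (-0.021)*9.7 = -1.296 + (-0.2037) = -1.4997 V
Rounded to 4 decimal places: E = -1.4997 V

-1.4997 V


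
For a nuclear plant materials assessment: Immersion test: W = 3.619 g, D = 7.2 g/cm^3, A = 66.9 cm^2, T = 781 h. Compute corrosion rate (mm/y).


Apply the mm/y weight-loss relation: CR = 87600 * W / (D * A * T)
Numerator: 87600 * 3.619 = 317024.4
Denominator: 7.2 * 66.9 * 781 = 376192.08
CR = 317024.4 / 376192.08 = 0.84272 mm/y

0.84272 mm/y


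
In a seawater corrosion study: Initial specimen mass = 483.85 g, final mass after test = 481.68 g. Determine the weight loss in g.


Weight loss = initial − final
WL = 483.85 − 481.68 = 2.17 g

2.17 g


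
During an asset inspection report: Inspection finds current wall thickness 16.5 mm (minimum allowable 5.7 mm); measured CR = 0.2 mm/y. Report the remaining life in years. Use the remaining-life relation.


Apply the remaining-life relation: RL = (t_current − t_min) / CR
RL = (16.5 − 5.7) / 0.2 = 10.8 / 0.2 = 54.0 years

54.0 years


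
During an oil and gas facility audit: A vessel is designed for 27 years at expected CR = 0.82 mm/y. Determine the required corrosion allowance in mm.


Corrosion allowance = CR × design life
CA = 0.82 * 27 = 22.14 mm

22.14 mm


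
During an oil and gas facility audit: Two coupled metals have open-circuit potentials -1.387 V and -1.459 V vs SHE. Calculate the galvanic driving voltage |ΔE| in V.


Driving voltage is the absolute potential difference.
|ΔE| = |-1.387 − (-1.459)| = 0.072 V

0.072 V


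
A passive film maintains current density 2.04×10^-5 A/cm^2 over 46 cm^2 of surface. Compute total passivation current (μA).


I = i_pass * A, then convert A → μA (×10^6)
I = 2.04×10^-5 * 46 * 10^6 = 938.4 μA

938.4 μA


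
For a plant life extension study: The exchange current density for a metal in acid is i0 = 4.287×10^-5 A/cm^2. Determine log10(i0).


i0 = 4.287×10^-5 A/cm^2
log10(i0) = -4.368

-4.368


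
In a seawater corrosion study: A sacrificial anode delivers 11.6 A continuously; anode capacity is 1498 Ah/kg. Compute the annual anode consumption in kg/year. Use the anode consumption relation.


Annual consumption = current * hours per year / capacity
Rate = 11.6 * 8760 / 1498 = 67.8 kg/year

67.8 kg/year


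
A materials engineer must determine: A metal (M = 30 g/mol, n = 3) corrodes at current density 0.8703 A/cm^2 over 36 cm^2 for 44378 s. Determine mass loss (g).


Apply Faraday's law: m = i*A*t*M / (n*F)
Total charge passed Q = i*A*t = 0.8703*36*44378 = 1390398.2424 C
m = Q*M/(n*F) = 1390398.2424*30/(3*96485) = 144.105 g

144.105 g


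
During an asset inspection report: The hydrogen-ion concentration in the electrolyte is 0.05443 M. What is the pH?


pH = −log10[H+]
pH = −log10(0.05443) = 1.26

1.26


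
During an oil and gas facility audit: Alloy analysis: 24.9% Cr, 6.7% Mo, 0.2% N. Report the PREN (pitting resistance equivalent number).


Apply the PREN formula: PREN = Cr + 3.3*Mo + 16*N
PREN = 24.9 + 3.3*6.7 + 16*0.2
PREN = 24.9 + 22.11 + 3.2 = 50.21

50.21


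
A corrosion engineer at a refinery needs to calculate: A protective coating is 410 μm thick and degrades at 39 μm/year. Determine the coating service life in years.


Service life = thickness / degradation rate
Life = 410 / 39 = 10.5 years

10.5 years


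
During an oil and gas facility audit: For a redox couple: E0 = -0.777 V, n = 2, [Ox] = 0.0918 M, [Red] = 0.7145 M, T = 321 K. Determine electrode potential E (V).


Apply the Nernst equation: E = E0 + (RT/nF)*ln([Ox]/[Red])
Step 1: RT/nF = 8.314*321/(2*96485) = 0.0138301 V
Step 2: [Ox]/[Red] = 0.0918/0.7145 = 0.128481
Step 3: ln(0.128481) = -2.051974
Step 4: correction = 0.0138301 * -2.051974 = -0.028 V
E = -0.777 + -0.028 = -0.805 V

-0.805 V


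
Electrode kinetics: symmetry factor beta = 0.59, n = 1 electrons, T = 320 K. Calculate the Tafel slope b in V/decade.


Apply the Tafel slope relation: b = 2.303*R*T/(beta*n*F)
Numerator: 2.303 * 8.314 * 320 = 6127.09
Denominator: 0.59 * 1 * 96485 = 56926.15
b = 6127.09 / 56926.15 = 0.108 V/decade

0.108 V/decade


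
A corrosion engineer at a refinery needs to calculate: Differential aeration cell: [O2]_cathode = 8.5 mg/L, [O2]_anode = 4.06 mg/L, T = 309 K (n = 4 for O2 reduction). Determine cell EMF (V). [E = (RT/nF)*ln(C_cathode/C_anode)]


Apply the Nernst concentration-cell relation: E = (RT/nF)*ln(C_cathode/C_anode)
RT/nF = 8.314*309/(4*96485) = 0.00665654 V
ln(8.5/4.06) = 0.73888
E = 0.00665654 * 0.73888 = 0.00492 V

0.00492 V


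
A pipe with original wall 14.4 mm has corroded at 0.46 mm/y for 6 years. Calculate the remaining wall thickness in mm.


Remaining wall = original − CR × time
t = 14.4 − 0.46*6 = 14.4 − 2.76 = 11.64 mm

11.64 mm


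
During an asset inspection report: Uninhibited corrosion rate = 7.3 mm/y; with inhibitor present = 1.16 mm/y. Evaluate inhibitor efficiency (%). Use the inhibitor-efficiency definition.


Apply the inhibitor-efficiency definition: IE = (CR_blank − CR_inh)/CR_blank × 100
IE = (7.3 − 1.16) / 7.3 × 100
IE = 6.14 / 7.3 × 100 = 84.1 %

84.1 %


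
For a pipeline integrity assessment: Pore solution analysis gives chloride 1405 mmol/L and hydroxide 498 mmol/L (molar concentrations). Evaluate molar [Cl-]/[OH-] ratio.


Threshold parameter = [Cl-] / [OH-] (molar basis; both in mmol/L, so units cancel)
Ratio = 1405 / 498 = 2.82

2.82


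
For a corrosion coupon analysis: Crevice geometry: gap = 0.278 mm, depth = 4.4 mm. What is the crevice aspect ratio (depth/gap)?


Aspect ratio = depth / gap
Ratio = 4.4 / 0.278 = 15.8

15.8


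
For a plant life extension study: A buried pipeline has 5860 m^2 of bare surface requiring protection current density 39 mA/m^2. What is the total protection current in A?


I = area * current density, then convert mA → A (÷1000)
I = 5860 * 39 / 1000 = 228.54 A

228.54 A


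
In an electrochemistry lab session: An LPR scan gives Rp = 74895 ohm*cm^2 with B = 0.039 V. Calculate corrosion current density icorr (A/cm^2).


Apply the Stern-Geary relation: icorr = B / Rp
icorr = 0.039 / 74895 = 5.207×10^-7 A/cm^2

5.207×10^-7 A/cm^2


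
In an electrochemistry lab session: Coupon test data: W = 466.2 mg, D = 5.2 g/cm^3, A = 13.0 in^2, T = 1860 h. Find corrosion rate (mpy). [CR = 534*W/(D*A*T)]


Apply the mpy weight-loss relation: CR = 534 * W / (D * A * T)
Numerator: 534 * 466.2 = 248950.8
Denominator: 5.2 * 13.0 * 1860 = 125736.0
CR = 248950.8 / 125736.0 = 1.97995 mpy

1.97995 mpy


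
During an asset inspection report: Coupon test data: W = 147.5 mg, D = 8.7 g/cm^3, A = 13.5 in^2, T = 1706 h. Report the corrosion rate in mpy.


Apply the mpy weight-loss relation: CR = 534 * W / (D * A * T)
Numerator: 534 * 147.5 = 78765.0
Denominator: 8.7 * 13.5 * 1706 = 200369.7
CR = 78765.0 / 200369.7 = 0.3931 mpy

0.3931 mpy


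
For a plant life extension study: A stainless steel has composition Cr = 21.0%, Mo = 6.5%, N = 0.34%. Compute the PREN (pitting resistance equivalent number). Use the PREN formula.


Apply the PREN formula: PREN = Cr + 3.3*Mo + 16*N
PREN = 21.0 + 3.3*6.5 + 16*0.34
PREN = 21.0 + 21.45 + 5.44 = 47.89

47.89


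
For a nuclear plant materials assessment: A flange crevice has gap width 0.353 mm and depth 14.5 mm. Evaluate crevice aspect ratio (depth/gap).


Aspect ratio = depth / gap
Ratio = 14.5 / 0.353 = 41.1

41.1


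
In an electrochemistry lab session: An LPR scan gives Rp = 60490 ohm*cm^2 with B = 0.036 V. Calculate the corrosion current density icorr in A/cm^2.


Apply the Stern-Geary relation: icorr = B / Rp
icorr = 0.036 / 60490 = 5.951×10^-7 A/cm^2

5.951×10^-7 A/cm^2


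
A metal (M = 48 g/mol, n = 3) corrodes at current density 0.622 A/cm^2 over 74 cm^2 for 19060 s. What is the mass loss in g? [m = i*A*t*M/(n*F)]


Apply Faraday's law: m = i*A*t*M / (n*F)
Total charge passed Q = i*A*t = 0.622*74*19060 = 877293.68 C
m = Q*M/(n*F) = 877293.68*48/(3*96485) = 145.4806 g

145.4806 g


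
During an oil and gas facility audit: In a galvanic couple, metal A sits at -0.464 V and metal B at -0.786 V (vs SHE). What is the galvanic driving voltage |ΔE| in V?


Driving voltage is the absolute potential difference.
|ΔE| = |-0.464 − (-0.786)| = 0.322 V

0.322 V


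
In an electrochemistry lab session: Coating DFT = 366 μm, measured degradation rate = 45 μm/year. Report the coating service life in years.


Service life = thickness / degradation rate
Life = 366 / 45 = 8.1 years

8.1 years


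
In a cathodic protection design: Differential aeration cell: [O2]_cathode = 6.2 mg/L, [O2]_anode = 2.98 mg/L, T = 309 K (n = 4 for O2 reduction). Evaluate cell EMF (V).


Apply the Nernst concentration-cell relation: E = (RT/nF)*ln(C_cathode/C_anode)
RT/nF = 8.314*309/(4*96485) = 0.00665654 V
ln(6.2/2.98) = 0.73263
E = 0.00665654 * 0.73263 = 0.00488 V

0.00488 V


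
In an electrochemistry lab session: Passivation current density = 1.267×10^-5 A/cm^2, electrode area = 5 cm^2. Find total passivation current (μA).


I = i_pass * A, then convert A → μA (×10^6)
I = 1.267×10^-5 * 5 * 10^6 = 63.35 μA

63.35 μA


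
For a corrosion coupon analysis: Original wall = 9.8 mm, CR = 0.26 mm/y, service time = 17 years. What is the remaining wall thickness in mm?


Remaining wall = original − CR × time
t = 9.8 − 0.26*17 = 9.8 − 4.42 = 5.38 mm

5.38 mm


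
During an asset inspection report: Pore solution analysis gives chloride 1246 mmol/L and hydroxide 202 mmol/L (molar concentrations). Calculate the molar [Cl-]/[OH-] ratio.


Threshold parameter = [Cl-] / [OH-] (molar basis; both in mmol/L, so units cancel)
Ratio = 1246 / 202 = 6.17

6.17


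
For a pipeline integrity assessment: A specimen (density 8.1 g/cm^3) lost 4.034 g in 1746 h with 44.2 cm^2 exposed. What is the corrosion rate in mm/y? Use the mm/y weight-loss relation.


Apply the mm/y weight-loss relation: CR = 87600 * W / (D * A * T)
Numerator: 87600 * 4.034 = 353378.4
Denominator: 8.1 * 44.2 * 1746 = 625102.92
CR = 353378.4 / 625102.92 = 0.565312 mm/y

0.565312 mm/y


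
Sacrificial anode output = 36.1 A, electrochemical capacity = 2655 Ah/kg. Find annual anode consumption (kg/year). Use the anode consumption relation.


Annual consumption = current * hours per year / capacity
Rate = 36.1 * 8760 / 2655 = 119.1 kg/year

119.1 kg/year


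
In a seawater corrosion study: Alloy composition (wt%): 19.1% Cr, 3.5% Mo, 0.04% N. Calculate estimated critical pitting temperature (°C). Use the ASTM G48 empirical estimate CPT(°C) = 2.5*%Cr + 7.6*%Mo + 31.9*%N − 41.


Apply the ASTM G48 empirical CPT estimate: CPT(°C) = 2.5*%Cr + 7.6*%Mo + 31.9*%N − 41
2.5*19.1 = 47.75; 7.6*3.5 = 26.6; 31.9*0.04 = 1.276
CPT = 47.75 + 26.6 + 1.276 − 41 = 34.626 °C
Rounded to 0.1 °C: CPT ≈ 34.6 °C

34.6 °C
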